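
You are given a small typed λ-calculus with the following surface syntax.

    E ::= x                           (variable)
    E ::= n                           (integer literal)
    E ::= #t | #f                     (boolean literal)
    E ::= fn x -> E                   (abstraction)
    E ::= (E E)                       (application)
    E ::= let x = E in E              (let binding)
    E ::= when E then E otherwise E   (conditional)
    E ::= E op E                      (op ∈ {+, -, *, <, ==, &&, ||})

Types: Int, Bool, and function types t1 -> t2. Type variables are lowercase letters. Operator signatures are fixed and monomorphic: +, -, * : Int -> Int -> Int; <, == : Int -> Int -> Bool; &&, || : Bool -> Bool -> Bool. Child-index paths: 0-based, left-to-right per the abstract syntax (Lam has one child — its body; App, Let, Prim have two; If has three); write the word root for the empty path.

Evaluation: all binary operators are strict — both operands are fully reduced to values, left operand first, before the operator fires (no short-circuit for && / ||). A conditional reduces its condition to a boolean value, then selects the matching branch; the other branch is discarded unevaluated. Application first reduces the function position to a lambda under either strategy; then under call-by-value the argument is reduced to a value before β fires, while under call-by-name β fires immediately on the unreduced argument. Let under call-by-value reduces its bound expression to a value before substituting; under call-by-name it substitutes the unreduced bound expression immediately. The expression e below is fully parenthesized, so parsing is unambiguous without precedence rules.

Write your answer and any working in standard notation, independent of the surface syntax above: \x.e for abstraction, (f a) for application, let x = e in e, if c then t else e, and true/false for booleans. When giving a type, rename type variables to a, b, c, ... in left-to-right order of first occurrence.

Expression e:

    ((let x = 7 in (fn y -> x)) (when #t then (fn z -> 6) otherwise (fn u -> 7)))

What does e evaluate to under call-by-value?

Answer: 7

Derivation:
step 0: ((let x = 7 in (\y.x)) (if true then (\z.6) else (\u.7)))
step 1: [let@0] ((\y.7) (if true then (\z.6) else (\u.7)))
step 2: [if@1] ((\y.7) (\z.6))
step 3: [beta@root] 7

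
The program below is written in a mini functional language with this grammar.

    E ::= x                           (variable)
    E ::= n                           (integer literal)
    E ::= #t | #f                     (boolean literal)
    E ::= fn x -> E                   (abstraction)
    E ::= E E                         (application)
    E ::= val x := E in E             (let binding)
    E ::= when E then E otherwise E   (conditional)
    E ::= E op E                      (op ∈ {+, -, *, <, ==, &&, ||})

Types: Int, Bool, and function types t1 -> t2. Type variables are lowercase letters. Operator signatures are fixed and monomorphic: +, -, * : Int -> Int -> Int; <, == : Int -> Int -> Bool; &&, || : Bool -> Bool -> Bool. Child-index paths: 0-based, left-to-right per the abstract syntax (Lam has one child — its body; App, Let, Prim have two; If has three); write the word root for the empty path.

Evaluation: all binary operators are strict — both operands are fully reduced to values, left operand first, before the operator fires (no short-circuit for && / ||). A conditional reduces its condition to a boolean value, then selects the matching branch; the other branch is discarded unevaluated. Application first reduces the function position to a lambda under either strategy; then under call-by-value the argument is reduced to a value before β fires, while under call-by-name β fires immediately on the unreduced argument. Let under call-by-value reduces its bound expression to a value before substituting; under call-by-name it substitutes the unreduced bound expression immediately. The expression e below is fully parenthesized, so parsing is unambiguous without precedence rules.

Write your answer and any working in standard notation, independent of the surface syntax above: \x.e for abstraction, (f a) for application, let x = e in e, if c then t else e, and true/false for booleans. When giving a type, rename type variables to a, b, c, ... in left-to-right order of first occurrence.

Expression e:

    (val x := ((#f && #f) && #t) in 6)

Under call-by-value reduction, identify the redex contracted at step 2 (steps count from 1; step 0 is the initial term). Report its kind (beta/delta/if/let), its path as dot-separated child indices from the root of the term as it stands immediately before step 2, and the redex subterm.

Answer: delta at 0 : (false && true)

Derivation:
step 0: (let x = ((false && false) && true) in 6)
step 1: [delta@0.0] (let x = (false && true) in 6)
step 2: [delta@0] (let x = false in 6)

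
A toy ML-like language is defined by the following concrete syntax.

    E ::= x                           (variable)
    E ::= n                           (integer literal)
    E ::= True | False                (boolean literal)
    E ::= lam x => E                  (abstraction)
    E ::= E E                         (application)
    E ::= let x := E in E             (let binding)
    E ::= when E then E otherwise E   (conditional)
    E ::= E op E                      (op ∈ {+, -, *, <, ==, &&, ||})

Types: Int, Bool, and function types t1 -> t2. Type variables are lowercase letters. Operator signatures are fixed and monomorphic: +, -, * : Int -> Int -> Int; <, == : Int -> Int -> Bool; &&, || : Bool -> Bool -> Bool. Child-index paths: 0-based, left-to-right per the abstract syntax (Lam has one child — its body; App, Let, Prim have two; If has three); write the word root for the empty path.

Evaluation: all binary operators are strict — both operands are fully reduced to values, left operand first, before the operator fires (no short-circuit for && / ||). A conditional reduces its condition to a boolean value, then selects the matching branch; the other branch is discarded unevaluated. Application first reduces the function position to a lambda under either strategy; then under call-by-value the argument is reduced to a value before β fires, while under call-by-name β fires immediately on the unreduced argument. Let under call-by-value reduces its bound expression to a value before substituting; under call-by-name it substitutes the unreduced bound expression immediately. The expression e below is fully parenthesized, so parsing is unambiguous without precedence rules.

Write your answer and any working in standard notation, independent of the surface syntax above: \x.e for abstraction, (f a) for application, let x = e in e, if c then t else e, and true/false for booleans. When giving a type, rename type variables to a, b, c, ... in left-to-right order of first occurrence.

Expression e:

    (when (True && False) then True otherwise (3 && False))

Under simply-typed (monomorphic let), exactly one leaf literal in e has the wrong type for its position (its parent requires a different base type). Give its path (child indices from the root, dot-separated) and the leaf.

Answer: 2.0 : 3

Derivation:
  unify Bool ~ Bool
  unify Bool ~ Bool
  unify Bool ~ Bool
  unify Int ~ Bool
  FAIL: mismatch Int ~ Bool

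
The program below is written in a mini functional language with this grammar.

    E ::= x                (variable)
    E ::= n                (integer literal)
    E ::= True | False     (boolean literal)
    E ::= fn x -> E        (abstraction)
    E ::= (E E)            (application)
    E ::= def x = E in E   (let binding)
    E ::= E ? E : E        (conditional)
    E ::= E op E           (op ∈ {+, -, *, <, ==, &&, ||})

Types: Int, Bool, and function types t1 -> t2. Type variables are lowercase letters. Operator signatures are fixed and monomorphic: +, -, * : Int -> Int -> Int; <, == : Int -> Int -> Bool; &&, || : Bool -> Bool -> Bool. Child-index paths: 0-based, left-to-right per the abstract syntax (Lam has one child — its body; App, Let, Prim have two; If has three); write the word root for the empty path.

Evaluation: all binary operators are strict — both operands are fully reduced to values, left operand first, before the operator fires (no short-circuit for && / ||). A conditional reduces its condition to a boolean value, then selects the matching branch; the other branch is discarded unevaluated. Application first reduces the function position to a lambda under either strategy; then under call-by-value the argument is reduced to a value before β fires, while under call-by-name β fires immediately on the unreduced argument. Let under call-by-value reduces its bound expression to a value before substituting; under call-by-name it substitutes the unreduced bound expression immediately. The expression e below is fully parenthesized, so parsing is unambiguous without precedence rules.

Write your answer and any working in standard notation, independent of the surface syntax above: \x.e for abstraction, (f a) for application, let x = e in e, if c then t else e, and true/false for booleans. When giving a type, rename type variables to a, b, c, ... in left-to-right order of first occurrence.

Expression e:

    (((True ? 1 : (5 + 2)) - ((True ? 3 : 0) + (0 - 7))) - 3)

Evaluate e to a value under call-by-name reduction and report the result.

Answer: 2

Working:
step 0: (((if true then 1 else (5 + 2)) - ((if true then 3 else 0) + (0 - 7))) - 3)
step 1: [if@0.0] ((1 - ((if true then 3 else 0) + (0 - 7))) - 3)
step 2: [if@0.1.0] ((1 - (3 + (0 - 7))) - 3)
step 3: [delta@0.1.1] ((1 - (3 + -7)) - 3)
step 4: [delta@0.1] ((1 - -4) - 3)
step 5: [delta@0] (5 - 3)
step 6: [delta@root] 2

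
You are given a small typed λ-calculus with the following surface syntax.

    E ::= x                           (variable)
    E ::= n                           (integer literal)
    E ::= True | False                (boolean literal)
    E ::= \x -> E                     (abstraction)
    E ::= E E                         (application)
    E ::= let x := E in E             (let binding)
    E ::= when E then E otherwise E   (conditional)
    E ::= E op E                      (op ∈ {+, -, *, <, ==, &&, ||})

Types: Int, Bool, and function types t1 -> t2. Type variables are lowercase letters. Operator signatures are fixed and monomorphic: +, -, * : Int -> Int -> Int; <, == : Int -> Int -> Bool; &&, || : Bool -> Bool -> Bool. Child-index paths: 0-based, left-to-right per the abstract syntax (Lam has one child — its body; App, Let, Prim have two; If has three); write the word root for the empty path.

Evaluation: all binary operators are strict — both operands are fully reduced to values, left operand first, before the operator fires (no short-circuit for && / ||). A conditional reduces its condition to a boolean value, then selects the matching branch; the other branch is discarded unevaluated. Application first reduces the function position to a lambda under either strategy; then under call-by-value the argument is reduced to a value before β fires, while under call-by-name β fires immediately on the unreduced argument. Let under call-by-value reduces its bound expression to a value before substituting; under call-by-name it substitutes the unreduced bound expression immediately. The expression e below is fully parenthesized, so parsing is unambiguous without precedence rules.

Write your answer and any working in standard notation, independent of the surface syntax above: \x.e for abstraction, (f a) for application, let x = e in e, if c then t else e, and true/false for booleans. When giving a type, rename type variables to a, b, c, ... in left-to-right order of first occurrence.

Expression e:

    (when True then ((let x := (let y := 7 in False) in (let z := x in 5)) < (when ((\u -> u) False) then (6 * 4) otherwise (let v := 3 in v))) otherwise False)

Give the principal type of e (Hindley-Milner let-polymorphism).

Answer: Bool

Derivation:
  unify Bool ~ Bool
let y : Int
let x : Bool
x : Bool
let z : Bool
  unify Int ~ Int
u : a
\u._ : a -> a
  unify a -> a ~ Bool -> b
  unify a ~ Bool
  unify Bool ~ b
_ _ : Bool
  unify Bool ~ Bool
  unify Int ~ Int
  unify Int ~ Int
let v : Int
v : Int
  unify Int ~ Int
  unify Int ~ Int
  unify Bool ~ Bool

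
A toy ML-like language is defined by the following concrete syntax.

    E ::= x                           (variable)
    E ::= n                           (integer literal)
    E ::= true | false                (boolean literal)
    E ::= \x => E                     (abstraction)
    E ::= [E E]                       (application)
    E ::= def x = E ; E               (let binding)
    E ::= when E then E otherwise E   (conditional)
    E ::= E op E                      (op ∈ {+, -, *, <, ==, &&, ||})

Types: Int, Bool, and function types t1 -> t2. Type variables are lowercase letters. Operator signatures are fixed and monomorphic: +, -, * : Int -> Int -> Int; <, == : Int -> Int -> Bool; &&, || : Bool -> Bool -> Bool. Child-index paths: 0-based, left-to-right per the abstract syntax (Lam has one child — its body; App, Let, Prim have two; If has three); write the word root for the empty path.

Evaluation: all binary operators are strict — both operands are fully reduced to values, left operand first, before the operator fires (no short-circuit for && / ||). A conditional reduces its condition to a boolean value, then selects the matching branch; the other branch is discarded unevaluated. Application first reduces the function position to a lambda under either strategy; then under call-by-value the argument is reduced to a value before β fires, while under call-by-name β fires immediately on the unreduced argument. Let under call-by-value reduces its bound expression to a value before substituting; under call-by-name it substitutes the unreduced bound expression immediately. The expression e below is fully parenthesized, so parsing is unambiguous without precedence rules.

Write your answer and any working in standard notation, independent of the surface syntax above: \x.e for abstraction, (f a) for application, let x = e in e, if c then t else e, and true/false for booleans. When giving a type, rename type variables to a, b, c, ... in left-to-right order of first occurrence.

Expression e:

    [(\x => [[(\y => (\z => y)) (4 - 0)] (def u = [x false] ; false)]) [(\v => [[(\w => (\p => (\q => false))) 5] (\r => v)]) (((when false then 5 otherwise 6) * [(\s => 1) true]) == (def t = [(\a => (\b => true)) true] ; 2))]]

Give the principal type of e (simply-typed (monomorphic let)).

Trace:
y : b
\z._ : c -> b
\y._ : b -> c -> b
  unify Int ~ Int
  unify Int ~ Int
  unify b -> c -> b ~ Int -> d
  unify b ~ Int
  unify c -> Int ~ d
_ _ : c -> Int
x : a
  unify a ~ Bool -> e
_ _ : e
let u : e
  unify c -> Int ~ Bool -> f
  unify c ~ Bool
  unify Int ~ f
_ _ : Int
\x._ : (Bool -> e) -> Int
\q._ : j -> Bool
\p._ : i -> j -> Bool
\w._ : h -> i -> j -> Bool
  unify h -> i -> j -> Bool ~ Int -> k
  unify h ~ Int
  unify i -> j -> Bool ~ k
_ _ : i -> j -> Bool
v : g
\r._ : l -> g
  unify i -> j -> Bool ~ (l -> g) -> m
  unify i ~ l -> g
  unify j -> Bool ~ m
_ _ : j -> Bool
\v._ : g -> j -> Bool
  unify Bool ~ Bool
  unify Int ~ Int
  unify Int ~ Int
\s._ : n -> Int
  unify n -> Int ~ Bool -> o
  unify n ~ Bool
  unify Int ~ o
_ _ : Int
  unify Int ~ Int
  unify Int ~ Int
\b._ : q -> Bool
\a._ : p -> q -> Bool
  unify p -> q -> Bool ~ Bool -> r
  unify p ~ Bool
  unify q -> Bool ~ r
_ _ : q -> Bool
let t : q -> Bool
  unify Int ~ Int
  unify g -> j -> Bool ~ Bool -> s
  unify g ~ Bool
  unify j -> Bool ~ s
_ _ : j -> Bool
  unify (Bool -> e) -> Int ~ (j -> Bool) -> t
  unify Bool -> e ~ j -> Bool
  unify Bool ~ j
  unify e ~ Bool
  unify Int ~ t
_ _ : Int

Answer: Int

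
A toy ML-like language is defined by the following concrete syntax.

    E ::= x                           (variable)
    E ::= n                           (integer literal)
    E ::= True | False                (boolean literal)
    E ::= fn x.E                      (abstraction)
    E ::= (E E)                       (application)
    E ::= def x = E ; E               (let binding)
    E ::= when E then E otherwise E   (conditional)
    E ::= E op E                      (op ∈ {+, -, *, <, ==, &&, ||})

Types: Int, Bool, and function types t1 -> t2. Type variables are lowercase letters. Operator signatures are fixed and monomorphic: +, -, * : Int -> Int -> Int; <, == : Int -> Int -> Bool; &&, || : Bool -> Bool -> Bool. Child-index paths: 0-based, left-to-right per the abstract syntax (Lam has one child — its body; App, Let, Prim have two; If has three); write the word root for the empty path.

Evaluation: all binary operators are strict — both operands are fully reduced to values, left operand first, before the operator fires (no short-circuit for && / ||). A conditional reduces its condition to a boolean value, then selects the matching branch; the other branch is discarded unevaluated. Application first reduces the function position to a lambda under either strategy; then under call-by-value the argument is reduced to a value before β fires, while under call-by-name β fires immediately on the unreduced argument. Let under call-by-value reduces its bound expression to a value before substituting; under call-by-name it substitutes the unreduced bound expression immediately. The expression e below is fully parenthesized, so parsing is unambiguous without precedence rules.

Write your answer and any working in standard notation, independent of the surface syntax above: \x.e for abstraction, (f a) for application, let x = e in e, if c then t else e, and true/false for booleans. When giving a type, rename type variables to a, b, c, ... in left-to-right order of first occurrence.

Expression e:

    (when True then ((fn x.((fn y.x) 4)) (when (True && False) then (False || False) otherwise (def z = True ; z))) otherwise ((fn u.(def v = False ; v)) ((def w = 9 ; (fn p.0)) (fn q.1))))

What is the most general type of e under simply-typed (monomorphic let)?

Answer: Bool

Trace:
  unify Bool ~ Bool
x : a
\y._ : b -> a
  unify b -> a ~ Int -> c
  unify b ~ Int
  unify a ~ c
_ _ : c
\x._ : c -> c
  unify Bool ~ Bool
  unify Bool ~ Bool
  unify Bool ~ Bool
  unify Bool ~ Bool
  unify Bool ~ Bool
let z : Bool
z : Bool
  unify Bool ~ Bool
  unify c -> c ~ Bool -> d
  unify c ~ Bool
  unify Bool ~ d
_ _ : Bool
let v : Bool
v : Bool
\u._ : e -> Bool
let w : Int
\p._ : f -> Int
\q._ : g -> Int
  unify f -> Int ~ (g -> Int) -> h
  unify f ~ g -> Int
  unify Int ~ h
_ _ : Int
  unify e -> Bool ~ Int -> i
  unify e ~ Int
  unify Bool ~ i
_ _ : Bool
  unify Bool ~ Bool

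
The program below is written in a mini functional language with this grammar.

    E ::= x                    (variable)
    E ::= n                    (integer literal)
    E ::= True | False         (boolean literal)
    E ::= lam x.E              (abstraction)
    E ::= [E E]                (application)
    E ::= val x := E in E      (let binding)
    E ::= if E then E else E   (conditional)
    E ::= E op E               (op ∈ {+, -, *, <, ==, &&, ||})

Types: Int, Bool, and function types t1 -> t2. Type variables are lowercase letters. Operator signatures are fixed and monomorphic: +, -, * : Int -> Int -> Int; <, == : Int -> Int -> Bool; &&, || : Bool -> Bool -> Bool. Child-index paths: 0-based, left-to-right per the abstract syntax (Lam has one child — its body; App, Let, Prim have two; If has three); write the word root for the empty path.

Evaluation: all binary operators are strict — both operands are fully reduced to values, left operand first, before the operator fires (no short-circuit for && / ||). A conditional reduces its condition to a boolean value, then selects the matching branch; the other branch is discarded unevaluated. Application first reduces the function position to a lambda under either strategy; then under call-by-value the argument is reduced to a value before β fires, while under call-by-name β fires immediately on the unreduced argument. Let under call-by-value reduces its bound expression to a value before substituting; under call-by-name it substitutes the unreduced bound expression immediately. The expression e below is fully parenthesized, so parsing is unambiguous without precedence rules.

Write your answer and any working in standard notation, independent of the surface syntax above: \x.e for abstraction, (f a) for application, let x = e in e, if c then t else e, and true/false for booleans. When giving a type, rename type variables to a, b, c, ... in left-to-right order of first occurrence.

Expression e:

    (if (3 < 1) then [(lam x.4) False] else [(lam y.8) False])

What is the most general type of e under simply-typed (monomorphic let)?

Derivation:
  unify Int ~ Int
  unify Int ~ Int
  unify Bool ~ Bool
\x._ : a -> Int
  unify a -> Int ~ Bool -> b
  unify a ~ Bool
  unify Int ~ b
_ _ : Int
\y._ : c -> Int
  unify c -> Int ~ Bool -> d
  unify c ~ Bool
  unify Int ~ d
_ _ : Int
  unify Int ~ Int

Answer: Int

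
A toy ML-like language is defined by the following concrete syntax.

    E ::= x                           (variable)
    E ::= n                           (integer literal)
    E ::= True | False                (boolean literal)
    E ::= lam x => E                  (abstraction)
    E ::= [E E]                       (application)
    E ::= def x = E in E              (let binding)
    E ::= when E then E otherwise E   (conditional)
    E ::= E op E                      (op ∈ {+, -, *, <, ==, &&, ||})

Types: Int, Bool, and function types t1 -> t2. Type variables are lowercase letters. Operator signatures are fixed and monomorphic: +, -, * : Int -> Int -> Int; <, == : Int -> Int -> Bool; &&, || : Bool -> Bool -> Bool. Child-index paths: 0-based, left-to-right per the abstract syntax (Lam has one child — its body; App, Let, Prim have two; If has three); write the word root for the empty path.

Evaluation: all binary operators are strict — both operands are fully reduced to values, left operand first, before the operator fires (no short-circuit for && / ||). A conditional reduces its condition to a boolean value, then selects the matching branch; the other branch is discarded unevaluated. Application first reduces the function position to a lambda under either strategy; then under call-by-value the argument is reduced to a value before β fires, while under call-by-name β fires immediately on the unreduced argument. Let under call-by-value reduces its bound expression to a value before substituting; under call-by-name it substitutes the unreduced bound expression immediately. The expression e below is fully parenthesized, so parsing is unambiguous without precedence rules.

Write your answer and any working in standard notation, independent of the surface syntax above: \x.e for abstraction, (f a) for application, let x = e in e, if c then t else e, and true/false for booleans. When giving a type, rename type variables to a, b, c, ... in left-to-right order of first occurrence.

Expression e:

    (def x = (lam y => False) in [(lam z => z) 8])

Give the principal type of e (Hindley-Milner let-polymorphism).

Answer: Int

Derivation:
\y._ : a -> Bool
let x : forall. a -> Bool
z : b
\z._ : b -> b
  unify b -> b ~ Int -> c
  unify b ~ Int
  unify Int ~ c
_ _ : Int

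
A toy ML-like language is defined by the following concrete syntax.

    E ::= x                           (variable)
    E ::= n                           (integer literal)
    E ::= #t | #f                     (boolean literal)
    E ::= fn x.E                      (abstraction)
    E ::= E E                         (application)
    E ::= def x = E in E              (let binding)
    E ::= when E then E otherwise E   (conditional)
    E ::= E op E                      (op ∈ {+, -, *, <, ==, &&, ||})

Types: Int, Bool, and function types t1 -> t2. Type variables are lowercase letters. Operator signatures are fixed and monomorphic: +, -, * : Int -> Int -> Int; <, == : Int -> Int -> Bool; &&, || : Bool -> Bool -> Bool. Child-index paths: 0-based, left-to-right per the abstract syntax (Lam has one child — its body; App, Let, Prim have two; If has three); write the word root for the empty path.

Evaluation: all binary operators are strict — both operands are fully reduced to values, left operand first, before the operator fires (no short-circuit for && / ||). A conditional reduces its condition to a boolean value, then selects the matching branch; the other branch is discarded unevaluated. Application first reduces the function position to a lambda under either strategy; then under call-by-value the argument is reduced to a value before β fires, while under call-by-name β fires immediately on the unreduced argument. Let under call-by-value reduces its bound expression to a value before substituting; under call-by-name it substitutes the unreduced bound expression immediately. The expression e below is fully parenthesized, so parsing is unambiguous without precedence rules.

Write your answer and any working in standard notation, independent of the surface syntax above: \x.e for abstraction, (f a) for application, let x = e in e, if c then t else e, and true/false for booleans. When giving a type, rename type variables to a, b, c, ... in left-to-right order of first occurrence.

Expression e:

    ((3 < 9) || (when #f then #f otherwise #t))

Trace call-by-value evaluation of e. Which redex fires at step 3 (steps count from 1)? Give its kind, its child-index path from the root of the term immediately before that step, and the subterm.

Answer: delta at root : (true || true)

Derivation:
step 0: ((3 < 9) || (if false then false else true))
step 1: [delta@0] (true || (if false then false else true))
step 2: [if@1] (true || true)
step 3: [delta@root] true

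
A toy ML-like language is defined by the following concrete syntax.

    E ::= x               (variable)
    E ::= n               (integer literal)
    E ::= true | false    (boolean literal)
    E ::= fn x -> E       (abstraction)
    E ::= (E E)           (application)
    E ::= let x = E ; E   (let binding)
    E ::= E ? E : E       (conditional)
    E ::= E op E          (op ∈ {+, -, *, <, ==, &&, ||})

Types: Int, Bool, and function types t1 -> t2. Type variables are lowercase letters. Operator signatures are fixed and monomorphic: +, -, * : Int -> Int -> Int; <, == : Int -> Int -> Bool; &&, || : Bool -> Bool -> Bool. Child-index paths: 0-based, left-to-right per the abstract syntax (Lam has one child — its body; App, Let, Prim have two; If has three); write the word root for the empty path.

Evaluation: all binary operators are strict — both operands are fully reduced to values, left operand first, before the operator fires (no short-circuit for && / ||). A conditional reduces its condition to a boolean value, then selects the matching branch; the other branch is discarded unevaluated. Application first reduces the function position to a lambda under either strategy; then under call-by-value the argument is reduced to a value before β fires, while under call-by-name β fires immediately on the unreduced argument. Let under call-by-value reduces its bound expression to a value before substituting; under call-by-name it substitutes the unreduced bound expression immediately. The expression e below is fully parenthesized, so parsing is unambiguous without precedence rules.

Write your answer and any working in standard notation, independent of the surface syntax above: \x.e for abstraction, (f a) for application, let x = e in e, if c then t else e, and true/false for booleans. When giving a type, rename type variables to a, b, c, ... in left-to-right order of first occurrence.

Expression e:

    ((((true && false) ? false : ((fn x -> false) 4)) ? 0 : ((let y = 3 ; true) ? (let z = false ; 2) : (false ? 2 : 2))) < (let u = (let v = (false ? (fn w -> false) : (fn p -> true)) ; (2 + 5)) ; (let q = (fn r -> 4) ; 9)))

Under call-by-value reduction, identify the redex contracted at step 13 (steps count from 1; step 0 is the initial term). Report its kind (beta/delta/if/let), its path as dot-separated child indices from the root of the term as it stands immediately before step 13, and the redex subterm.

Answer: delta at root : (2 < 9)

Derivation:
step 0: ((if (if (true && false) then false else ((\x.false) 4)) then 0 else (if (let y = 3 in true) then (let z = false in 2) else (if false then 2 else 2))) < (let u = (let v = (if false then (\w.false) else (\p.true)) in (2 + 5)) in (let q = (\r.4) in 9)))
step 1: [delta@0.0.0] ((if (if false then false else ((\x.false) 4)) then 0 else (if (let y = 3 in true) then (let z = false in 2) else (if false then 2 else 2))) < (let u = (let v = (if false then (\w.false) else (\p.true)) in (2 + 5)) in (let q = (\r.4) in 9)))
step 2: [if@0.0] ((if ((\x.false) 4) then 0 else (if (let y = 3 in true) then (let z = false in 2) else (if false then 2 else 2))) < (let u = (let v = (if false then (\w.false) else (\p.true)) in (2 + 5)) in (let q = (\r.4) in 9)))
step 3: [beta@0.0] ((if false then 0 else (if (let y = 3 in true) then (let z = false in 2) else (if false then 2 else 2))) < (let u = (let v = (if false then (\w.false) else (\p.true)) in (2 + 5)) in (let q = (\r.4) in 9)))
step 4: [if@0] ((if (let y = 3 in true) then (let z = false in 2) else (if false then 2 else 2)) < (let u = (let v = (if false then (\w.false) else (\p.true)) in (2 + 5)) in (let q = (\r.4) in 9)))
step 5: [let@0.0] ((if true then (let z = false in 2) else (if false then 2 else 2)) < (let u = (let v = (if false then (\w.false) else (\p.true)) in (2 + 5)) in (let q = (\r.4) in 9)))
step 6: [if@0] ((let z = false in 2) < (let u = (let v = (if false then (\w.false) else (\p.true)) in (2 + 5)) in (let q = (\r.4) in 9)))
step 7: [let@0] (2 < (let u = (let v = (if false then (\w.false) else (\p.true)) in (2 + 5)) in (let q = (\r.4) in 9)))
step 8: [if@1.0.0] (2 < (let u = (let v = (\p.true) in (2 + 5)) in (let q = (\r.4) in 9)))
step 9: [let@1.0] (2 < (let u = (2 + 5) in (let q = (\r.4) in 9)))
step 10: [delta@1.0] (2 < (let u = 7 in (let q = (\r.4) in 9)))
step 11: [let@1] (2 < (let q = (\r.4) in 9))
step 12: [let@1] (2 < 9)
step 13: [delta@root] true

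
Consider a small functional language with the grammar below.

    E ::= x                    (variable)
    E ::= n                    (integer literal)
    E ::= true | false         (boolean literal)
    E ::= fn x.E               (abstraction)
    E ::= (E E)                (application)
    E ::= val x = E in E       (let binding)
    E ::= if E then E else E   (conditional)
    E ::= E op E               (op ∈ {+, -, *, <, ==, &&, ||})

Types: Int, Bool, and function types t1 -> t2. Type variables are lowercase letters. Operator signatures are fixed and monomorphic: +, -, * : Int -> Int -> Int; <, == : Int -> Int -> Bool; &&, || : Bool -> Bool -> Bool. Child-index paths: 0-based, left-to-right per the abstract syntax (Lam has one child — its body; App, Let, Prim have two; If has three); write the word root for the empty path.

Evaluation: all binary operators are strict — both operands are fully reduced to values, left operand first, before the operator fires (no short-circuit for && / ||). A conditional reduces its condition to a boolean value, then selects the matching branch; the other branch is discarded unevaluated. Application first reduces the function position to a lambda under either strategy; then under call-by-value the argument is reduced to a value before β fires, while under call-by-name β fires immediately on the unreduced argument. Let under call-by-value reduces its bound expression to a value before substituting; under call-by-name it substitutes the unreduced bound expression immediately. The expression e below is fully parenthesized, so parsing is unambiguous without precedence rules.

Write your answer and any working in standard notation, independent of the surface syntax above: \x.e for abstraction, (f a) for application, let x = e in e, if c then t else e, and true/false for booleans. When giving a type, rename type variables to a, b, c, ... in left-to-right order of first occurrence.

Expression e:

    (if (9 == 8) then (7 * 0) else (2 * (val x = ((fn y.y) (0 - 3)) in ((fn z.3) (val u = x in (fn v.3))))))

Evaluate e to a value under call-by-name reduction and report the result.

Answer: 6

Derivation:
step 0: (if (9 == 8) then (7 * 0) else (2 * (let x = ((\y.y) (0 - 3)) in ((\z.3) (let u = x in (\v.3))))))
step 1: [delta@0] (if false then (7 * 0) else (2 * (let x = ((\y.y) (0 - 3)) in ((\z.3) (let u = x in (\v.3))))))
step 2: [if@root] (2 * (let x = ((\y.y) (0 - 3)) in ((\z.3) (let u = x in (\v.3)))))
step 3: [let@1] (2 * ((\z.3) (let u = ((\y.y) (0 - 3)) in (\v.3))))
step 4: [beta@1] (2 * 3)
step 5: [delta@root] 6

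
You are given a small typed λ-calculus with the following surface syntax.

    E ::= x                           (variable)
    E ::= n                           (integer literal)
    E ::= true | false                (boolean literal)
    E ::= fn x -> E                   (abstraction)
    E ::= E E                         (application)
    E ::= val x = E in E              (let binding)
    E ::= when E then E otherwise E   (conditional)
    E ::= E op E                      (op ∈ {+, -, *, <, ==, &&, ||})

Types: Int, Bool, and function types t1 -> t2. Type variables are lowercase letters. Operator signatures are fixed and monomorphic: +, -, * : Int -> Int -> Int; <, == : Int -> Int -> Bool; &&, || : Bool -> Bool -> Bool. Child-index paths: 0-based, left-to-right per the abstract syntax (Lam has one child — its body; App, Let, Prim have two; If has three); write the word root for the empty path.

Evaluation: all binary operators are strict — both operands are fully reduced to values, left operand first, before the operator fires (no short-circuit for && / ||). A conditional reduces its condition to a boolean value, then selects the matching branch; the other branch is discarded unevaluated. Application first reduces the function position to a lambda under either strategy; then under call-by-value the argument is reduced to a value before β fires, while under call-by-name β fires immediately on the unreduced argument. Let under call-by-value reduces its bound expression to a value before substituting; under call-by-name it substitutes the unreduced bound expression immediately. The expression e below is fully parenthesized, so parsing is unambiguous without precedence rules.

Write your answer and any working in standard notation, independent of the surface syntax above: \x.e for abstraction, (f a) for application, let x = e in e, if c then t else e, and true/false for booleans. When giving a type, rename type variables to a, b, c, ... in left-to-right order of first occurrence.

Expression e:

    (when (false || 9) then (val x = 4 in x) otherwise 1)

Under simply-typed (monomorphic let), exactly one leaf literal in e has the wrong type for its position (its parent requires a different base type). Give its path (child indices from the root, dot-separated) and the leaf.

Answer: 0.1 : 9

Derivation:
  unify Bool ~ Bool
  unify Int ~ Bool
  FAIL: mismatch Int ~ Bool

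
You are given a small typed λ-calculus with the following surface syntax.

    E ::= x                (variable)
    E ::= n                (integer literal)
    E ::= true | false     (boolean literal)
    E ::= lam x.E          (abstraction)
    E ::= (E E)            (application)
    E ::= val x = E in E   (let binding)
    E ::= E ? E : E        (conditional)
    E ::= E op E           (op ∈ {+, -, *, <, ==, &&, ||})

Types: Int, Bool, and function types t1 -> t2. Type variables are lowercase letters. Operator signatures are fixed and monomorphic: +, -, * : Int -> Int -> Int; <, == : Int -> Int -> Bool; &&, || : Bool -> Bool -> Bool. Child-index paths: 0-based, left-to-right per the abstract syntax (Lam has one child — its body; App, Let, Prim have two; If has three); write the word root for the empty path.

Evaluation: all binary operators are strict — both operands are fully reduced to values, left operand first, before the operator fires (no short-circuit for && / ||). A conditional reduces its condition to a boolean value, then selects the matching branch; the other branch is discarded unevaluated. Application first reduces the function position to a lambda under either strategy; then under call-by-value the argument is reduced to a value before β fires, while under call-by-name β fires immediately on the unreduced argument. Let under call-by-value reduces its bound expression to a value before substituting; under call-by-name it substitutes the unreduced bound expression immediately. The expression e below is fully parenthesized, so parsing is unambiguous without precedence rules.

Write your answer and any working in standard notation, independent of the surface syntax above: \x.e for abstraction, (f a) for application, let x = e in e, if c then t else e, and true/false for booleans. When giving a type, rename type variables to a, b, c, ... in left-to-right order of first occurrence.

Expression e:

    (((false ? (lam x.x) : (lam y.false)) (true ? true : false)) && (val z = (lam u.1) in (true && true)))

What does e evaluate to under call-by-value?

Answer: false

Working:
step 0: (((if false then (\x.x) else (\y.false)) (if true then true else false)) && (let z = (\u.1) in (true && true)))
step 1: [if@0.0] (((\y.false) (if true then true else false)) && (let z = (\u.1) in (true && true)))
step 2: [if@0.1] (((\y.false) true) && (let z = (\u.1) in (true && true)))
step 3: [beta@0] (false && (let z = (\u.1) in (true && true)))
step 4: [let@1] (false && (true && true))
step 5: [delta@1] (false && true)
step 6: [delta@root] false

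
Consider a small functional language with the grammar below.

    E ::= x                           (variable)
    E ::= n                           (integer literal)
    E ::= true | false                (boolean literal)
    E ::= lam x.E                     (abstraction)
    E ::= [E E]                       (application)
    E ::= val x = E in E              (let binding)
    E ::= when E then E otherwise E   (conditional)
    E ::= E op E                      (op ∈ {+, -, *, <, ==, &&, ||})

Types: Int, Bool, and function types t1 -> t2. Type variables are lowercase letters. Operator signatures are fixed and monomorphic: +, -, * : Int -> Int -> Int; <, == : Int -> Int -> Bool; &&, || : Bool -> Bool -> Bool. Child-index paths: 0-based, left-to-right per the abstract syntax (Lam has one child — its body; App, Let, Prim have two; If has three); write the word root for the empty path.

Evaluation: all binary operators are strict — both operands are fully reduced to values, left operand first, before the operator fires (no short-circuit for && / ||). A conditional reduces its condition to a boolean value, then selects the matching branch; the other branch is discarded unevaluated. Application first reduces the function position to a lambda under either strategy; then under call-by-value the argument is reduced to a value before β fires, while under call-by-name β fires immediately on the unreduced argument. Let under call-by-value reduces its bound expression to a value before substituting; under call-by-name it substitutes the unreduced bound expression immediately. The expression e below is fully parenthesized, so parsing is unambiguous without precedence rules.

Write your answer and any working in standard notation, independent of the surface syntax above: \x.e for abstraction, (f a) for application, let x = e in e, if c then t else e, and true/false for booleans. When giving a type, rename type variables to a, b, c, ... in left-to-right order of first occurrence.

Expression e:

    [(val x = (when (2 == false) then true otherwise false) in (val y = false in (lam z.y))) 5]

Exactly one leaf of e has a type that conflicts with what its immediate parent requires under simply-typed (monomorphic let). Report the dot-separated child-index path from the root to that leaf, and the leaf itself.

Working:
  unify Int ~ Int
  unify Bool ~ Int
  FAIL: mismatch Bool ~ Int

Answer: 0.0.0.1 : false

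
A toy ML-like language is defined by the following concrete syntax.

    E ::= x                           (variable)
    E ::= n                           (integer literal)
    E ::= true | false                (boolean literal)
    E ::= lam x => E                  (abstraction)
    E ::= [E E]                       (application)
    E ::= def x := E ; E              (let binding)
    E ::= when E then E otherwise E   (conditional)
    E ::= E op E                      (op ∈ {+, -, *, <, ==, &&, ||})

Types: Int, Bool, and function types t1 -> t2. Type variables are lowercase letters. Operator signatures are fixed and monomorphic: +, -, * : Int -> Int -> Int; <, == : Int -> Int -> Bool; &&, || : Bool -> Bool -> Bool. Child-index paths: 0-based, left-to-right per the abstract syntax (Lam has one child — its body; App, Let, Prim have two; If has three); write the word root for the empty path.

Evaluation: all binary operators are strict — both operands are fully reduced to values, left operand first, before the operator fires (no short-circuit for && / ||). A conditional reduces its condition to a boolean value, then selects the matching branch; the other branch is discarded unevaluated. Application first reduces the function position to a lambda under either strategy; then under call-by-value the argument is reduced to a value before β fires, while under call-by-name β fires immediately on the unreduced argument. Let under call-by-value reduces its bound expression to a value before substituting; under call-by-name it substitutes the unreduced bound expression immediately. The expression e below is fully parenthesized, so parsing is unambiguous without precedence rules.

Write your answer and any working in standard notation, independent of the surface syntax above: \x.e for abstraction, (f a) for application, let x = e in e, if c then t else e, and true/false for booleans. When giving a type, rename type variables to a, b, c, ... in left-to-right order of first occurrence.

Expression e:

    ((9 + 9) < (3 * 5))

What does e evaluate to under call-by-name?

Derivation:
step 0: ((9 + 9) < (3 * 5))
step 1: [delta@0] (18 < (3 * 5))
step 2: [delta@1] (18 < 15)
step 3: [delta@root] false

Answer: false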